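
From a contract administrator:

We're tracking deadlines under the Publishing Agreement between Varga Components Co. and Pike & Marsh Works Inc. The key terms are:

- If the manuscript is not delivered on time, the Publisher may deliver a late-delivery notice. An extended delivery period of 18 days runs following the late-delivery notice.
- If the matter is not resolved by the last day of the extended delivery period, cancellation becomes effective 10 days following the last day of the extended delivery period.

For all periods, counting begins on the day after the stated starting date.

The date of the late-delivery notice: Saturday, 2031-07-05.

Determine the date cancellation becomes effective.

2031-08-02

Adding 18 calendar days to 2031-07-05 gives 2031-07-23, which is the last day of the extended delivery period.
The date cancellation becomes effective: 2031-07-23 + 10 days = 2031-08-02.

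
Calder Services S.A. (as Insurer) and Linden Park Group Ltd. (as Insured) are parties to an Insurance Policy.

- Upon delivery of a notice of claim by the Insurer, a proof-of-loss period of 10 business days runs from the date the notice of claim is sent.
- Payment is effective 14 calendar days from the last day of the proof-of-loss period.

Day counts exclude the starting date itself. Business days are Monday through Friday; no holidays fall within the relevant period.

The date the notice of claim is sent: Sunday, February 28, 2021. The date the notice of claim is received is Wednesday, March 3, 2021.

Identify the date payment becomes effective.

March 26, 2021

The last day of the proof-of-loss period: 10 business days after Sunday, February 28, 2021, skipping weekends — Mar 1, Mar 2, Mar 3, Mar 4, Mar 5, Mar 8, Mar 9, Mar 10, Mar 11, Mar 12 — lands on Friday, March 12, 2021.
The date payment becomes effective: March 12, 2021 + 14 days = March 26, 2021.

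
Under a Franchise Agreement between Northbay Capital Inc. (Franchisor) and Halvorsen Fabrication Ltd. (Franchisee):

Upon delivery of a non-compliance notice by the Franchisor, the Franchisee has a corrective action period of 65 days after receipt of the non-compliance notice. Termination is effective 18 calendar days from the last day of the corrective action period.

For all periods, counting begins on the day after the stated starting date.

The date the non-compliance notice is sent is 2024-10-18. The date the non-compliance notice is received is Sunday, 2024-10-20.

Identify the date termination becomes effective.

Adding 65 calendar days to 2024-10-20 gives 2024-12-24, which is the last day of the corrective action period.
Adding 18 calendar days to 2024-12-24 gives 2025-01-11, which is the date termination becomes effective.

2025-01-11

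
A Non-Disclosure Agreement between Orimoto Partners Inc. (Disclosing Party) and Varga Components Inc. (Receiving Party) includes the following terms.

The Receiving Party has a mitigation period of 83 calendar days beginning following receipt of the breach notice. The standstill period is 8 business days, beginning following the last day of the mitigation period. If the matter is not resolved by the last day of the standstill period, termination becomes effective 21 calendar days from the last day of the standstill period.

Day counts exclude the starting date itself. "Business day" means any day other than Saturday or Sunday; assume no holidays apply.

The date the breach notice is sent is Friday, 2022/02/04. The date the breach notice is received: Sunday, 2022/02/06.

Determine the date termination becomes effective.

2022/06/01

The last day of the mitigation period: 2022/02/06 + 83 days = 2022/04/30.
From Saturday, 2022/04/30, 8 business days (May 2, May 3, May 4, May 5, May 6, May 9, May 10, May 11, skipping weekends) brings us to Wednesday, 2022/05/11, which is the last day of the standstill period.
Adding 21 calendar days to 2022/05/11 gives 2022/06/01, which is the date termination becomes effective.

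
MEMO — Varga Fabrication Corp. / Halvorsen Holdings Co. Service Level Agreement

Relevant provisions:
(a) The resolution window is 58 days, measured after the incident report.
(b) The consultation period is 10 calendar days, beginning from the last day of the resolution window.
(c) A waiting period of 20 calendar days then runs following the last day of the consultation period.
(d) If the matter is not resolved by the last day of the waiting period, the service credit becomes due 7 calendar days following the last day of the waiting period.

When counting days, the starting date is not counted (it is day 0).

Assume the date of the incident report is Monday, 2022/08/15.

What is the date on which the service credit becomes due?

2022/11/18

Adding 58 calendar days to 2022/08/15 gives 2022/10/12, which is the last day of the resolution window.
The last day of the consultation period: 2022/10/12 + 10 days = 2022/10/22.
The last day of the waiting period: 2022/10/22 + 20 days = 2022/11/11.
The date on which the service credit becomes due: 7 calendar days after 2022/11/11 is 2022/11/18.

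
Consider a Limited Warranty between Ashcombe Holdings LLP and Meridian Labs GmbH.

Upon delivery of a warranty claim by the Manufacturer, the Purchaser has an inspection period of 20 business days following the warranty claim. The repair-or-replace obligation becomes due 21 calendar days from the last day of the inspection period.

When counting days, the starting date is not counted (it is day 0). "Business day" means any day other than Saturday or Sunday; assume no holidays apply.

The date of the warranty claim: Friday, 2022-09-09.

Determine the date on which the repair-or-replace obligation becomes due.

2022-10-28

From Friday, 2022-09-09, 20 business days (Sep 12, Sep 13, Sep 14, Sep 15, …, Oct 5, Oct 6, Oct 7, skipping weekends) brings us to Friday, 2022-10-07, which is the last day of the inspection period.
The date on which the repair-or-replace obligation becomes due: 21 calendar days after 2022-10-07 is 2022-10-28.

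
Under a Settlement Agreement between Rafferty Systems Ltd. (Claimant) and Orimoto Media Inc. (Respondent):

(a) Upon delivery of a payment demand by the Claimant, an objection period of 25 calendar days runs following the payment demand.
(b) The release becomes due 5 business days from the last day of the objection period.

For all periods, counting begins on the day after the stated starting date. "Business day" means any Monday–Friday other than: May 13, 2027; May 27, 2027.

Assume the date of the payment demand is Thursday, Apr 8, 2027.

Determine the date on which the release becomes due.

May 10, 2027

Adding 25 calendar days to Apr 8, 2027 gives May 3, 2027, which is the last day of the objection period.
The date on which the release becomes due: 5 business days after Monday, May 3, 2027, skipping weekends — May 4, May 5, May 6, May 7, May 10 — lands on Monday, May 10, 2027.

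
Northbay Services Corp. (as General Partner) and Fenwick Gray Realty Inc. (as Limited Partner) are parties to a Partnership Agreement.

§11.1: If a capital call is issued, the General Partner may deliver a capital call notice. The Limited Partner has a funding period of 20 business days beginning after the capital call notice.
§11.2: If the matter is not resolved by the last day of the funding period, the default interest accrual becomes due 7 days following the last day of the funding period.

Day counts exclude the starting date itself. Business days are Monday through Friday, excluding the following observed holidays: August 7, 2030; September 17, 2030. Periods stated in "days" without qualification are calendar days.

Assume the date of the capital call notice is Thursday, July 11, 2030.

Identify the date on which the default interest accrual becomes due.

August 16, 2030

The last day of the funding period: counting 20 business days from Thursday, July 11, 2030 (Jul 12, Jul 15, Jul 16, Jul 17, …, Aug 6, Aug 8, Aug 9, skipping weekends and the listed holiday on Aug 7) reaches Friday, August 9, 2030.
The date on which the default interest accrual becomes due: 7 calendar days after August 9, 2030 is August 16, 2030.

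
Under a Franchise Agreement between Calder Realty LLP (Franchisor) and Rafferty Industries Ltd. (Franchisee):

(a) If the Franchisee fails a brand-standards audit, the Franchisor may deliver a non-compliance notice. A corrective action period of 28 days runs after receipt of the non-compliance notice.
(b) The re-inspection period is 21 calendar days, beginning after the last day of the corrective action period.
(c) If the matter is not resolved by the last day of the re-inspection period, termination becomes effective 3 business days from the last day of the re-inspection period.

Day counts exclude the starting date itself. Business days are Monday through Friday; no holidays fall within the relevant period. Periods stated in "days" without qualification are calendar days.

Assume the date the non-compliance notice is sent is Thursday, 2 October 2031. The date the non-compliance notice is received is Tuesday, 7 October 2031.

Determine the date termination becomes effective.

28 November 2031

The last day of the corrective action period: 28 calendar days after 7 October 2031 is 4 November 2031.
The last day of the re-inspection period: 21 calendar days after 4 November 2031 is 25 November 2031.
The date termination becomes effective: 3 business days after Tuesday, 25 November 2031, skipping weekends — Nov 26, Nov 27, Nov 28 — lands on Friday, 28 November 2031.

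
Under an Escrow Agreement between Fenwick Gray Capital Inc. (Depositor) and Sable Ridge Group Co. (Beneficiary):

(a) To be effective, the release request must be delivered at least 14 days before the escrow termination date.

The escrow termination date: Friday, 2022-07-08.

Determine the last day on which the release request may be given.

2022-07-08 minus 14 days is 2022-06-24.

2022-06-24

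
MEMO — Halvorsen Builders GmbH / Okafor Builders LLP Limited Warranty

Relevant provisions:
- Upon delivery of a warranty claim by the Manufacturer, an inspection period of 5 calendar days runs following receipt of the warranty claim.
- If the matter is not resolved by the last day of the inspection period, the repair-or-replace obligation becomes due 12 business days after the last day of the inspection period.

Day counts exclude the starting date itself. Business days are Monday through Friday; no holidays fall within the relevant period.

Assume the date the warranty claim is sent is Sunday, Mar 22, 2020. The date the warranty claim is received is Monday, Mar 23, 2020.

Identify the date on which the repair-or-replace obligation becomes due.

Apr 14, 2020

The last day of the inspection period: Mar 23, 2020 + 5 days = Mar 28, 2020.
The date on which the repair-or-replace obligation becomes due: 12 business days after Saturday, Mar 28, 2020, skipping weekends — Mar 30, Mar 31, Apr 1, Apr 2, …, Apr 10, Apr 13, Apr 14 — lands on Tuesday, Apr 14, 2020.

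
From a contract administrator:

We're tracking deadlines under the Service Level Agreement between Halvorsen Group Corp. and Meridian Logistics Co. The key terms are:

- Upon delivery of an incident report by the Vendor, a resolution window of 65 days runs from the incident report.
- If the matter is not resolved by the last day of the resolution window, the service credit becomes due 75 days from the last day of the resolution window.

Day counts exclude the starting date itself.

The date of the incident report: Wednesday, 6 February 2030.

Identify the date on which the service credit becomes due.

The last day of the resolution window: 65 calendar days after 6 February 2030 is 12 April 2030.
The date on which the service credit becomes due: 12 April 2030 + 75 days = 26 June 2030.

26 June 2030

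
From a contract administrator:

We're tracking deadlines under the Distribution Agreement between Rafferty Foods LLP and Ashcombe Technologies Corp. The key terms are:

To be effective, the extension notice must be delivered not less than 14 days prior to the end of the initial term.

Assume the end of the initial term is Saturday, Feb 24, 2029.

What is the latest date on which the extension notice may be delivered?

Feb 10, 2029

Counting back 14 calendar days from Feb 24, 2029 gives Feb 10, 2029.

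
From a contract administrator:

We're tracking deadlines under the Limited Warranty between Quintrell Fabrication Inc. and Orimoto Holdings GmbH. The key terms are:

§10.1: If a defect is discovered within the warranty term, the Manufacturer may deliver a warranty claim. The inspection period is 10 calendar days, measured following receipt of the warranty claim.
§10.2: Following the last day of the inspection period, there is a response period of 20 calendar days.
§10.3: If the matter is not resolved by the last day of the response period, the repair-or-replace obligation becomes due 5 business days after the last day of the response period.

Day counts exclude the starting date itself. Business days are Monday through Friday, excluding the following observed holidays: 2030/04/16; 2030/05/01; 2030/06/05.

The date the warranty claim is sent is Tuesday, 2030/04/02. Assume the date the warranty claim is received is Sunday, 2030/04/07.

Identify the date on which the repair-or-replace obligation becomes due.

The last day of the inspection period: 10 calendar days after 2030/04/07 is 2030/04/17.
The last day of the response period: 20 calendar days after 2030/04/17 is 2030/05/07.
From Tuesday, 2030/05/07, 5 business days (May 8, May 9, May 10, May 13, May 14, skipping weekends) brings us to Tuesday, 2030/05/14, which is the date on which the repair-or-replace obligation becomes due.

2030/05/14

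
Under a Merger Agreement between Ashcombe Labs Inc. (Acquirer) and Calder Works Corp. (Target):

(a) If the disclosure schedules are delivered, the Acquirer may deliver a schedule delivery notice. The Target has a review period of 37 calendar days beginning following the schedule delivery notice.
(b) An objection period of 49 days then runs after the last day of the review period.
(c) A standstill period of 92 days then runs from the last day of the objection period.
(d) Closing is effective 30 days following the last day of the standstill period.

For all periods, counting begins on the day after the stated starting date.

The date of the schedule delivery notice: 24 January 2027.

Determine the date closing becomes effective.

20 August 2027

The last day of the review period: 24 January 2027 + 37 days = 2 March 2027.
The last day of the objection period: 2 March 2027 + 49 days = 20 April 2027.
The last day of the standstill period: 92 calendar days after 20 April 2027 is 21 July 2027.
The date closing becomes effective: 30 calendar days after 21 July 2027 is 20 August 2027.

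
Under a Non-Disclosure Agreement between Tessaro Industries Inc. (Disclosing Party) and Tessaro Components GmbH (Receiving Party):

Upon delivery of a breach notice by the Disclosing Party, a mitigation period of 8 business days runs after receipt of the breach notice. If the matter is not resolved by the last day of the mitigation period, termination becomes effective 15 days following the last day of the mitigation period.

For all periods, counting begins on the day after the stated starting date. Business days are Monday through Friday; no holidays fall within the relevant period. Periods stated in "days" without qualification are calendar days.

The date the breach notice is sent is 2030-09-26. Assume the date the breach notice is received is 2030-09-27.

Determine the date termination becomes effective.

2030-10-24

From Friday, 2030-09-27, 8 business days (Sep 30, Oct 1, Oct 2, Oct 3, Oct 4, Oct 7, Oct 8, Oct 9, skipping weekends) brings us to Wednesday, 2030-10-09, which is the last day of the mitigation period.
The date termination becomes effective: 2030-10-09 + 15 days = 2030-10-24.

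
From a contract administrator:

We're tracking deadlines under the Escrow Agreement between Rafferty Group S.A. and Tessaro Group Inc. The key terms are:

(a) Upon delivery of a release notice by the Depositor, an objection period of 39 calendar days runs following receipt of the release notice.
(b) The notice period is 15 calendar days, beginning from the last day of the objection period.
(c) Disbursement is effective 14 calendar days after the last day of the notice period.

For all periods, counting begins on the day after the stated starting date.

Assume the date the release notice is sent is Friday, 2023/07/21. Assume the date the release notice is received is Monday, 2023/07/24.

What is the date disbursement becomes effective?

2023/09/30

The last day of the objection period: 2023/07/24 + 39 days = 2023/09/01.
The last day of the notice period: 15 calendar days after 2023/09/01 is 2023/09/16.
Adding 14 calendar days to 2023/09/16 gives 2023/09/30, which is the date disbursement becomes effective.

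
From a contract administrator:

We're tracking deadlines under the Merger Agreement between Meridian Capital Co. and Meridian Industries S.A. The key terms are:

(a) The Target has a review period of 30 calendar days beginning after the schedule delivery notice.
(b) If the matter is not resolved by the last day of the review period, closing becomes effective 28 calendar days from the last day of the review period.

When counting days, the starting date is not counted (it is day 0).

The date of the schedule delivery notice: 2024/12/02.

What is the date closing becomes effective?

The last day of the review period: 2024/12/02 + 30 days = 2025/01/01.
The date closing becomes effective: 28 calendar days after 2025/01/01 is 2025/01/29.

2025/01/29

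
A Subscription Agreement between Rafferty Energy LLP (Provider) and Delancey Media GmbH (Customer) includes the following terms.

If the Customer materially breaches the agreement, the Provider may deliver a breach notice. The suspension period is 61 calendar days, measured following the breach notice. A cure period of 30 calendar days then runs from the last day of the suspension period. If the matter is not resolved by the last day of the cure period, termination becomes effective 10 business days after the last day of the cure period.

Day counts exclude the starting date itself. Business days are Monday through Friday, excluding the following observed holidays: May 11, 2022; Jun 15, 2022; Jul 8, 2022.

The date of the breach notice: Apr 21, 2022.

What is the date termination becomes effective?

Aug 4, 2022

The last day of the suspension period: 61 calendar days after Apr 21, 2022 is Jun 21, 2022.
The last day of the cure period: 30 calendar days after Jun 21, 2022 is Jul 21, 2022.
The date termination becomes effective: 10 business days after Thursday, Jul 21, 2022, skipping weekends — Jul 22, Jul 25, Jul 26, Jul 27, Jul 28, Jul 29, Aug 1, Aug 2, Aug 3, Aug 4 — lands on Thursday, Aug 4, 2022.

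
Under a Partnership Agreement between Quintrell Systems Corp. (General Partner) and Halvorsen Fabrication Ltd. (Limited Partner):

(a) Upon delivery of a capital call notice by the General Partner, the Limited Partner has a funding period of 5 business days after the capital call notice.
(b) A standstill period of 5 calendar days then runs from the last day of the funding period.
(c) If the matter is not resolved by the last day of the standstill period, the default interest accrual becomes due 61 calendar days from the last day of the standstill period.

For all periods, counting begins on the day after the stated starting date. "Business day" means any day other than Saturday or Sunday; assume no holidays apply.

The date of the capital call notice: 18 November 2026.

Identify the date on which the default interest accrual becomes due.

The last day of the funding period: 5 business days after Wednesday, 18 November 2026, skipping weekends — Nov 19, Nov 20, Nov 23, Nov 24, Nov 25 — lands on Wednesday, 25 November 2026.
The last day of the standstill period: 5 calendar days after 25 November 2026 is 30 November 2026.
The date on which the default interest accrual becomes due: 61 calendar days after 30 November 2026 is 30 January 2027.

30 January 2027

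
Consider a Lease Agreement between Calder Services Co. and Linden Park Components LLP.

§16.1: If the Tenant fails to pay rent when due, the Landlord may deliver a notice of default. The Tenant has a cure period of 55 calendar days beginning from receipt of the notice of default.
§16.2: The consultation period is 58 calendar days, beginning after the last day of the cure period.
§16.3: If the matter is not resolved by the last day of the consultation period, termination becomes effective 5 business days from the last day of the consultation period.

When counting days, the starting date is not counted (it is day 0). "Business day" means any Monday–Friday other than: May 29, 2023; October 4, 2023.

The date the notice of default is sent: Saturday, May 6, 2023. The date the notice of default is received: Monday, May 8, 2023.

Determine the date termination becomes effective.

The last day of the cure period: May 8, 2023 + 55 days = July 2, 2023.
The last day of the consultation period: July 2, 2023 + 58 days = August 29, 2023.
The date termination becomes effective: 5 business days after Tuesday, August 29, 2023, skipping weekends — Aug 30, Aug 31, Sep 1, Sep 4, Sep 5 — lands on Tuesday, September 5, 2023.

September 5, 2023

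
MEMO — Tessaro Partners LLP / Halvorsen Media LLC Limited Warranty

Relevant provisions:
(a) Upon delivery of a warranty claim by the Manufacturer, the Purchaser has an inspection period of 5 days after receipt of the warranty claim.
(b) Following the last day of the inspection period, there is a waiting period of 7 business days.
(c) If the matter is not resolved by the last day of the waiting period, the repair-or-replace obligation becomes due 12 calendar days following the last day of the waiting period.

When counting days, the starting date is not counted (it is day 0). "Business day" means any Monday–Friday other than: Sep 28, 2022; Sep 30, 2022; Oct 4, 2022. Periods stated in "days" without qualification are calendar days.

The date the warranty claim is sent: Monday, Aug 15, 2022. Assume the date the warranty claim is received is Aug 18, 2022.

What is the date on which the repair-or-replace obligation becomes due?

Adding 5 calendar days to Aug 18, 2022 gives Aug 23, 2022, which is the last day of the inspection period.
The last day of the waiting period: counting 7 business days from Tuesday, Aug 23, 2022 (Aug 24, Aug 25, Aug 26, Aug 29, Aug 30, Aug 31, Sep 1, skipping weekends) reaches Thursday, Sep 1, 2022.
The date on which the repair-or-replace obligation becomes due: Sep 1, 2022 + 12 days = Sep 13, 2022.

Sep 13, 2022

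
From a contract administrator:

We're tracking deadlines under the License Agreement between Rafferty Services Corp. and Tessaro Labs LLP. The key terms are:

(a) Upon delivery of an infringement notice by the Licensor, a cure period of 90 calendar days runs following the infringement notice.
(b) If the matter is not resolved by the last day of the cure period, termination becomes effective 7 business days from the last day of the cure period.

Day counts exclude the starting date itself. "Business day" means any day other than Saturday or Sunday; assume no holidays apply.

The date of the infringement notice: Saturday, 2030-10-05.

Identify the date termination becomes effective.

The last day of the cure period: 90 calendar days after 2030-10-05 is 2031-01-03.
The date termination becomes effective: 7 business days after Friday, 2031-01-03, skipping weekends — Jan 6, Jan 7, Jan 8, Jan 9, Jan 10, Jan 13, Jan 14 — lands on Tuesday, 2031-01-14.

2031-01-14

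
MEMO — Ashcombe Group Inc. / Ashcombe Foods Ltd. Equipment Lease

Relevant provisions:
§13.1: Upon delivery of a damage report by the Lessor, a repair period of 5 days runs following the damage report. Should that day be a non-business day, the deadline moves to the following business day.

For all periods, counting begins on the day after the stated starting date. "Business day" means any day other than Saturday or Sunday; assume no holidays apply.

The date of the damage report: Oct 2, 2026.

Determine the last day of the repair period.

Oct 7, 2026

Adding 5 calendar days to Oct 2, 2026 gives Oct 7, 2026, which is the last day of the repair period. Oct 7, 2026 is a Wednesday, so no roll-forward applies.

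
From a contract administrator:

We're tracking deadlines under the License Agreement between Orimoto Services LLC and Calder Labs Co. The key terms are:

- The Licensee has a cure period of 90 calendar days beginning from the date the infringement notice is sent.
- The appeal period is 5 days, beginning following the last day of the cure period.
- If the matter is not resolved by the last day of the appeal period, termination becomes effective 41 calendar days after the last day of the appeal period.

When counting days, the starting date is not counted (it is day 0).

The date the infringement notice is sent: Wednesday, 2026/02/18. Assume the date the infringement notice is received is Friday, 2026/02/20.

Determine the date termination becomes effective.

2026/07/04

The last day of the cure period: 2026/02/18 + 90 days = 2026/05/19.
The last day of the appeal period: 2026/05/19 + 5 days = 2026/05/24.
Adding 41 calendar days to 2026/05/24 gives 2026/07/04, which is the date termination becomes effective.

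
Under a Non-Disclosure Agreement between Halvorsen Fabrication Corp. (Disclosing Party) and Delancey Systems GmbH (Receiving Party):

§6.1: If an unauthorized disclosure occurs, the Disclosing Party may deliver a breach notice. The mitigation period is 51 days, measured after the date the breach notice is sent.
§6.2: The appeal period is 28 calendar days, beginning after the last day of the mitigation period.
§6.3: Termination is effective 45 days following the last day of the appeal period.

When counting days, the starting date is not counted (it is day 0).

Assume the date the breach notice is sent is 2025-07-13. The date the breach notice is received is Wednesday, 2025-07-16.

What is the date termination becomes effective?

The last day of the mitigation period: 2025-07-13 + 51 days = 2025-09-02.
The last day of the appeal period: 28 calendar days after 2025-09-02 is 2025-09-30.
The date termination becomes effective: 2025-09-30 + 45 days = 2025-11-14.

2025-11-14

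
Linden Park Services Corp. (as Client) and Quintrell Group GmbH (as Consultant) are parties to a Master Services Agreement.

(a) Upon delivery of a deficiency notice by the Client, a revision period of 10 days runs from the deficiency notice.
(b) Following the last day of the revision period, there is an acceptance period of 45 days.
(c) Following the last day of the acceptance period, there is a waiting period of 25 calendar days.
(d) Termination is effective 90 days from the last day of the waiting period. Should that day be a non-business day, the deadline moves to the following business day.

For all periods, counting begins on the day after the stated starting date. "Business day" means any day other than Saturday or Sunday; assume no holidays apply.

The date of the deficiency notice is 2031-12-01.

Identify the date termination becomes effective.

2032-05-19

Adding 10 calendar days to 2031-12-01 gives 2031-12-11, which is the last day of the revision period.
The last day of the acceptance period: 45 calendar days after 2031-12-11 is 2032-01-25.
Adding 25 calendar days to 2032-01-25 gives 2032-02-19, which is the last day of the waiting period.
The date termination becomes effective: 2032-02-19 + 90 days = 2032-05-19. 2032-05-19 is a Wednesday, so no roll-forward applies.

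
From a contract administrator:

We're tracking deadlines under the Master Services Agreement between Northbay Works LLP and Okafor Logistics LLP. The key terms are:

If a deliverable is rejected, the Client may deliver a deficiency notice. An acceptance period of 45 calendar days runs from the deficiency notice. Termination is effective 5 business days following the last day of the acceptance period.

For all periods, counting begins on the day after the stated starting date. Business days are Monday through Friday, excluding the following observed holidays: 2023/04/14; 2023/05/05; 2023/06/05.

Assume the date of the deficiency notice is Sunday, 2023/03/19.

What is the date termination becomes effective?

2023/05/11

The last day of the acceptance period: 2023/03/19 + 45 days = 2023/05/03.
The date termination becomes effective: counting 5 business days from Wednesday, 2023/05/03 (May 4, May 8, May 9, May 10, May 11, skipping weekends and the listed holiday on May 5) reaches Thursday, 2023/05/11.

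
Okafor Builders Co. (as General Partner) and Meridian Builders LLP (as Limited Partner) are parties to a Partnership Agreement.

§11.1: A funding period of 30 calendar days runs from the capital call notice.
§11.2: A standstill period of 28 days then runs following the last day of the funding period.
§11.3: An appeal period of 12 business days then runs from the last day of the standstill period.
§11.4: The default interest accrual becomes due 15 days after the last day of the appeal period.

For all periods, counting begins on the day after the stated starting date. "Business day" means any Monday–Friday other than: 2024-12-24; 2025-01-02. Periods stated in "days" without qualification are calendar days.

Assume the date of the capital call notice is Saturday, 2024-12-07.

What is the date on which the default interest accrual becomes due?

2025-03-06

The last day of the funding period: 2024-12-07 + 30 days = 2025-01-06.
Adding 28 calendar days to 2025-01-06 gives 2025-02-03, which is the last day of the standstill period.
The last day of the appeal period: 12 business days after Monday, 2025-02-03, skipping weekends — Feb 4, Feb 5, Feb 6, Feb 7, …, Feb 17, Feb 18, Feb 19 — lands on Wednesday, 2025-02-19.
Adding 15 calendar days to 2025-02-19 gives 2025-03-06, which is the date on which the default interest accrual becomes due.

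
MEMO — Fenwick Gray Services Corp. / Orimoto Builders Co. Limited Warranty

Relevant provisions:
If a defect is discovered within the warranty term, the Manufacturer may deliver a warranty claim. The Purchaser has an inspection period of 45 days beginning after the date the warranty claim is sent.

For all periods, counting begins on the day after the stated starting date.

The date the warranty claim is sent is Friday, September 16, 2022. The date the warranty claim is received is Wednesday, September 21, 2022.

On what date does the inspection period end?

The last day of the inspection period: 45 calendar days after September 16, 2022 is October 31, 2022.

October 31, 2022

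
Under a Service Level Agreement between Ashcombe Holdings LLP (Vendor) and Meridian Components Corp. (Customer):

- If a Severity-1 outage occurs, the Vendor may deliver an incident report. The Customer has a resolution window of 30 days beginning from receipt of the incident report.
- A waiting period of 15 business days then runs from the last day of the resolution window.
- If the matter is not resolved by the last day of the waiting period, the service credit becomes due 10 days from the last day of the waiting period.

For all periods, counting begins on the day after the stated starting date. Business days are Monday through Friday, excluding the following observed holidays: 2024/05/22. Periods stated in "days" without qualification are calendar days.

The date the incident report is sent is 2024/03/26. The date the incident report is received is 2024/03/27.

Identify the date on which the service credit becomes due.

The last day of the resolution window: 30 calendar days after 2024/03/27 is 2024/04/26.
The last day of the waiting period: counting 15 business days from Friday, 2024/04/26 (Apr 29, Apr 30, May 1, May 2, …, May 15, May 16, May 17, skipping weekends) reaches Friday, 2024/05/17.
The date on which the service credit becomes due: 10 calendar days after 2024/05/17 is 2024/05/27.

2024/05/27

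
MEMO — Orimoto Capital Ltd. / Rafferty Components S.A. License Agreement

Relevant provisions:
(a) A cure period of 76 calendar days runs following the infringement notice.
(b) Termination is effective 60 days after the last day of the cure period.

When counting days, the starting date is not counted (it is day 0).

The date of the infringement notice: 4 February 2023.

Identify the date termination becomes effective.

The last day of the cure period: 76 calendar days after 4 February 2023 is 21 April 2023.
The date termination becomes effective: 60 calendar days after 21 April 2023 is 20 June 2023.

20 June 2023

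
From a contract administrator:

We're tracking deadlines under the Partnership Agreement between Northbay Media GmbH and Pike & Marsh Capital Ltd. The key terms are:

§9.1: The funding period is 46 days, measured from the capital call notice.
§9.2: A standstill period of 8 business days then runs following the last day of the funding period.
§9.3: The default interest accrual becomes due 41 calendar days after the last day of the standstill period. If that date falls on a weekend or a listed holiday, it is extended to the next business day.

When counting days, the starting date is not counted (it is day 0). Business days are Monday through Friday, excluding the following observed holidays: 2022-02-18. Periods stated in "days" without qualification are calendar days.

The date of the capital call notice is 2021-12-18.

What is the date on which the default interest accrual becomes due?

2022-03-28

Adding 46 calendar days to 2021-12-18 gives 2022-02-02, which is the last day of the funding period.
From Wednesday, 2022-02-02, 8 business days (Feb 3, Feb 4, Feb 7, Feb 8, Feb 9, Feb 10, Feb 11, Feb 14, skipping weekends) brings us to Monday, 2022-02-14, which is the last day of the standstill period.
Adding 41 calendar days to 2022-02-14 gives 2022-03-27, which is the date on which the default interest accrual becomes due. That falls on a Sunday, so it rolls to the next business day, Monday, 2022-03-28.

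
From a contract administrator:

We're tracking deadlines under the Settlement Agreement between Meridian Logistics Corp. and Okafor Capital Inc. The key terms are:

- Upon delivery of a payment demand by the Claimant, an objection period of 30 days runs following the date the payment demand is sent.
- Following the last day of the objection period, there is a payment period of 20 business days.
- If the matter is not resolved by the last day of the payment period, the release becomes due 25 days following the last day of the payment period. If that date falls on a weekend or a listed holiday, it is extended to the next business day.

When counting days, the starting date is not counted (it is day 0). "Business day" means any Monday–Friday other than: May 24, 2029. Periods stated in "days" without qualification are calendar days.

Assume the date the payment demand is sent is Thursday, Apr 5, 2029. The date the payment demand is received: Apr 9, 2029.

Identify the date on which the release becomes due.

Adding 30 calendar days to Apr 5, 2029 gives May 5, 2029, which is the last day of the objection period.
The last day of the payment period: 20 business days after Saturday, May 5, 2029, skipping weekends and the listed holiday on May 24 — May 7, May 8, May 9, May 10, …, May 31, Jun 1, Jun 4 — lands on Monday, Jun 4, 2029.
Adding 25 calendar days to Jun 4, 2029 gives Jun 29, 2029, which is the date on which the release becomes due. Jun 29, 2029 is a Friday and is not a listed holiday, so no roll-forward applies.

Jun 29, 2029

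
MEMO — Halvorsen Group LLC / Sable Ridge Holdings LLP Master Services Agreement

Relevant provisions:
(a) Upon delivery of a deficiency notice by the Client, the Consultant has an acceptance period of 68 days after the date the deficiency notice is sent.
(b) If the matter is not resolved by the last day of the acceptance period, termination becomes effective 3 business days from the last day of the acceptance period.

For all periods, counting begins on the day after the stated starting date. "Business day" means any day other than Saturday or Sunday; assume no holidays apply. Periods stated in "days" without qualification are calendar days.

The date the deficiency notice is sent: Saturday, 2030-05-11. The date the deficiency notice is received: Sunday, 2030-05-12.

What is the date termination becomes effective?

The last day of the acceptance period: 68 calendar days after 2030-05-11 is 2030-07-18.
From Thursday, 2030-07-18, 3 business days (Jul 19, Jul 22, Jul 23, skipping weekends) brings us to Tuesday, 2030-07-23, which is the date termination becomes effective.

2030-07-23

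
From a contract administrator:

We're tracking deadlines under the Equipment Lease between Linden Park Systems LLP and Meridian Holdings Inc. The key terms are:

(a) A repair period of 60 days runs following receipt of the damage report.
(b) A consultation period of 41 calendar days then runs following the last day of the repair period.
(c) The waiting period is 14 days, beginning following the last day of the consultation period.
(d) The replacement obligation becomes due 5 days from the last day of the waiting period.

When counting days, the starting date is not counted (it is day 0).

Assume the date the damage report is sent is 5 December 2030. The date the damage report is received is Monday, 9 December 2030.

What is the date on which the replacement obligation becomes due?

8 April 2031

Adding 60 calendar days to 9 December 2030 gives 7 February 2031, which is the last day of the repair period.
Adding 41 calendar days to 7 February 2031 gives 20 March 2031, which is the last day of the consultation period.
The last day of the waiting period: 14 calendar days after 20 March 2031 is 3 April 2031.
The date on which the replacement obligation becomes due: 5 calendar days after 3 April 2031 is 8 April 2031.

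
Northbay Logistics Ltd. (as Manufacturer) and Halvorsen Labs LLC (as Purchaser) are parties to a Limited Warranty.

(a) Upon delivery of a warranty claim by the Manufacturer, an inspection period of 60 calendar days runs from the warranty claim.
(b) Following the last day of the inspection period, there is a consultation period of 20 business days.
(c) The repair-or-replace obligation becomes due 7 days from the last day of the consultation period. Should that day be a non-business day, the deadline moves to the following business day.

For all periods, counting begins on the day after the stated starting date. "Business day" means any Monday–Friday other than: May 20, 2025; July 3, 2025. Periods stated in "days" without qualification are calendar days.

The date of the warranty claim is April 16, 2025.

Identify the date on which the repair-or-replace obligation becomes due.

The last day of the inspection period: 60 calendar days after April 16, 2025 is June 15, 2025.
From Sunday, June 15, 2025, 20 business days (Jun 16, Jun 17, Jun 18, Jun 19, …, Jul 10, Jul 11, Jul 14, skipping weekends and the listed holiday on Jul 3) brings us to Monday, July 14, 2025, which is the last day of the consultation period.
The date on which the repair-or-replace obligation becomes due: 7 calendar days after July 14, 2025 is July 21, 2025. July 21, 2025 is a Monday and is not a listed holiday, so no roll-forward applies.

July 21, 2025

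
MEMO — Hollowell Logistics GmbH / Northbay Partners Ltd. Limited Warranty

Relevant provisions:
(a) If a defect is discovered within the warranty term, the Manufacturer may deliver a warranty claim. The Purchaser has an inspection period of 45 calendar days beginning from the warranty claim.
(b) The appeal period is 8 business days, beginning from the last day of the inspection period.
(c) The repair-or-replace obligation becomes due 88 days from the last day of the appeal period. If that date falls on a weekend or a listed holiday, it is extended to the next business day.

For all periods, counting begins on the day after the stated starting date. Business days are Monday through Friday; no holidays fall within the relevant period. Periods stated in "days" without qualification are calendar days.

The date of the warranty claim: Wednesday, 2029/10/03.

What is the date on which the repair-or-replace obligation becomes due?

The last day of the inspection period: 45 calendar days after 2029/10/03 is 2029/11/17.
From Saturday, 2029/11/17, 8 business days (Nov 19, Nov 20, Nov 21, Nov 22, Nov 23, Nov 26, Nov 27, Nov 28, skipping weekends) brings us to Wednesday, 2029/11/28, which is the last day of the appeal period.
The date on which the repair-or-replace obligation becomes due: 2029/11/28 + 88 days = 2030/02/24. That falls on a Sunday, so it rolls to the next business day, Monday, 2030/02/25.

2030/02/25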